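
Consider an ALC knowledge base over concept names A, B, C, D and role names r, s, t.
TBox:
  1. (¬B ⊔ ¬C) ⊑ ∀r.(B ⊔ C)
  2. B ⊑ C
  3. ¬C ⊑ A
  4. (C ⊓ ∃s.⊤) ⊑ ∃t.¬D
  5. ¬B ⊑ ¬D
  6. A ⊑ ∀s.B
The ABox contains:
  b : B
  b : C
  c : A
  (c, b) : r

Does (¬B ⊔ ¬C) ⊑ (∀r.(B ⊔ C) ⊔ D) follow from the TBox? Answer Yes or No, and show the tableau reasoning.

Yes

1. (¬B ⊔ ¬C) ⊑ (∀r.(B ⊔ C) ⊔ D)  ⇔  ((¬B ⊔ ¬C) ⊓ (∃r.(¬B ⊓ ¬C) ⊓ ¬D)) unsat w.r.t. T
   all branches close; clash {C, ¬C} at x₀
2. Hence (¬B ⊔ ¬C) ⊑ (∀r.(B ⊔ C) ⊔ D): entailed.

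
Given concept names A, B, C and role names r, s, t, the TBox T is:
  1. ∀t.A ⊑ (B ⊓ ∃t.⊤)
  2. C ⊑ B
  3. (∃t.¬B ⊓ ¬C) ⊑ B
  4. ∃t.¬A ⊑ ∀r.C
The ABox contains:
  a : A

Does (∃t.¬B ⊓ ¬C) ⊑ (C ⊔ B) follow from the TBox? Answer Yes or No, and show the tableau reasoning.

1. (∃t.¬B ⊓ ¬C) ⊑ (C ⊔ B)  ⇔  ((∃t.¬B ⊓ ¬C) ⊓ (¬C ⊓ ¬B)) unsat w.r.t. T
   all branches close; clash {B, ¬B} at x₀
2. Hence (∃t.¬B ⊓ ¬C) ⊑ (C ⊔ B): entailed.

Yes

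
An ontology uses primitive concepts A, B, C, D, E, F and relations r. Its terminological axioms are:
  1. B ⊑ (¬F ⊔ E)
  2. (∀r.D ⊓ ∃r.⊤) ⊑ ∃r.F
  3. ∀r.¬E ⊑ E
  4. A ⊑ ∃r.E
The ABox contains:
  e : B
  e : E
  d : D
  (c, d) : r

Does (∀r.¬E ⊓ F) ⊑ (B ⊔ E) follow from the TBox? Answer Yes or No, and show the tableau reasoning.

1. (∀r.¬E ⊓ F) ⊑ (B ⊔ E)  ⇔  ((∀r.¬E ⊓ F) ⊓ (¬B ⊓ ¬E)) unsat w.r.t. T
   all branches close; clash {E, ¬E} at an ∃-successor
2. Hence (∀r.¬E ⊓ F) ⊑ (B ⊔ E): entailed.

Yes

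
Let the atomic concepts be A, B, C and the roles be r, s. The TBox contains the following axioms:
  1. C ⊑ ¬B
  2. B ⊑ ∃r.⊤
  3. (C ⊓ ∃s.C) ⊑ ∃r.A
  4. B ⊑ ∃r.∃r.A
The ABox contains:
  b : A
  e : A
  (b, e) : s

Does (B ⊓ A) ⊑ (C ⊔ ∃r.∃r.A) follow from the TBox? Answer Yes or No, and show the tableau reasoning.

1. (B ⊓ A) ⊑ (C ⊔ ∃r.∃r.A)  ⇔  ((B ⊓ A) ⊓ (¬C ⊓ ∀r.∀r.¬A)) unsat w.r.t. T
   all branches close; clash {A, ¬A} at an ∃-successor
2. Hence (B ⊓ A) ⊑ (C ⊔ ∃r.∃r.A): entailed.

Yes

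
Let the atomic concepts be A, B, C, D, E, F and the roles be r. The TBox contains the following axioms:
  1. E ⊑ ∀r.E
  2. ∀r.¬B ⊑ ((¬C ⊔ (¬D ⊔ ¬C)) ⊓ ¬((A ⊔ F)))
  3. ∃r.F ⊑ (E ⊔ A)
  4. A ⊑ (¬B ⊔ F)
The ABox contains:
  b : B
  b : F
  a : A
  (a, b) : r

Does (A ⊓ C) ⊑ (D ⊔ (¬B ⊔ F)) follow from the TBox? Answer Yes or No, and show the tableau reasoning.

Yes

1. (A ⊓ C) ⊑ (D ⊔ (¬B ⊔ F))  ⇔  ((A ⊓ C) ⊓ (¬D ⊓ (B ⊓ ¬F))) unsat w.r.t. T
   all branches close; clash {F, ¬F} at x₀
2. Hence (A ⊓ C) ⊑ (D ⊔ (¬B ⊔ F)): entailed.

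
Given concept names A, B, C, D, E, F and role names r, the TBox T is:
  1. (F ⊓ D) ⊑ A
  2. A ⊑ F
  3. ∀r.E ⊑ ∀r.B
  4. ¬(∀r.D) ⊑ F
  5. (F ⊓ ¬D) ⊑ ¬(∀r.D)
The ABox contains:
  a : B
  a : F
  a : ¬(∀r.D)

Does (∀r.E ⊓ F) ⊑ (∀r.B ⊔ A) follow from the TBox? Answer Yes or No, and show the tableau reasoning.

1. (∀r.E ⊓ F) ⊑ (∀r.B ⊔ A)  ⇔  ((∀r.E ⊓ F) ⊓ (∃r.¬B ⊓ ¬A)) unsat w.r.t. T
   all branches close; clash {A, ¬A} at x₀
2. Hence (∀r.E ⊓ F) ⊑ (∀r.B ⊔ A): entailed.

Yes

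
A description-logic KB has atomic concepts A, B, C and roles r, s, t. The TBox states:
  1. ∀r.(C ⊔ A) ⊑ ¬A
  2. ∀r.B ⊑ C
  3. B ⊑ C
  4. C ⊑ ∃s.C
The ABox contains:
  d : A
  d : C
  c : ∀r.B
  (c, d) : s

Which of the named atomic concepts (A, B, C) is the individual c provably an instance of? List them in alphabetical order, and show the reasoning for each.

{C}

1. c : A?  L(c) = {∀r.B} ∪ {¬A}
   apply at c: ∀r.B⊑C
   open: L(c) ⊇ {C, ¬A, ¬B, ∀r.B, ∃s.C} (+ ∃-successors) — c ∉ A possible
2. c : B?  L(c) = {∀r.B} ∪ {¬B}
   apply at c: ∀r.B⊑C
   open: L(c) ⊇ {C, ¬A, ¬B, ∀r.B, ∃s.C} (+ ∃-successors) — c ∉ B possible
3. c : C?  L(c) = {∀r.B} ∪ {¬C}
   clash {C, ¬C} at c — c ∈ C
4. Entailed for c: {C}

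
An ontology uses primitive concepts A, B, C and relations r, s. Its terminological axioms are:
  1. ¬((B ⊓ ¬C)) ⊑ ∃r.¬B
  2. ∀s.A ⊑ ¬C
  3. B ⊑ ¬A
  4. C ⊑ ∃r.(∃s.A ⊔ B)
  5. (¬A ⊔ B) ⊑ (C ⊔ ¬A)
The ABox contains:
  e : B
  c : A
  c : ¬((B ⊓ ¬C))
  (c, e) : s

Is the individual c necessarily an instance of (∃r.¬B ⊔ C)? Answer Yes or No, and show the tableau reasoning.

Yes

1. c : (∃r.¬B ⊔ C)?  L(c) = {A, ¬((B ⊓ ¬C))} ∪ {(∀r.B ⊓ ¬C)}
   clash {C, ¬C} at c — c ∈ (∃r.¬B ⊔ C)
2. Hence c : (∃r.¬B ⊔ C): entailed.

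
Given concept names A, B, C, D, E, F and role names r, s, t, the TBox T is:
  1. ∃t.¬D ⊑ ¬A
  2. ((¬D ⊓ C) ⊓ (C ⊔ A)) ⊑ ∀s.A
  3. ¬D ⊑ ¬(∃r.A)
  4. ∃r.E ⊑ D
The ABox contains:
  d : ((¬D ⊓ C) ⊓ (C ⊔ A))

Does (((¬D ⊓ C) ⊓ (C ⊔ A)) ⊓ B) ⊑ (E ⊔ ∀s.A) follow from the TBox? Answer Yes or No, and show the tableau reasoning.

1. (((¬D ⊓ C) ⊓ (C ⊔ A)) ⊓ B) ⊑ (E ⊔ ∀s.A)  ⇔  ((((¬D ⊓ C) ⊓ (C ⊔ A)) ⊓ B) ⊓ (¬E ⊓ ∃s.¬A)) unsat w.r.t. T
   all branches close; clash {D, ¬D} at x₀
2. Hence (((¬D ⊓ C) ⊓ (C ⊔ A)) ⊓ B) ⊑ (E ⊔ ∀s.A): entailed.

Yes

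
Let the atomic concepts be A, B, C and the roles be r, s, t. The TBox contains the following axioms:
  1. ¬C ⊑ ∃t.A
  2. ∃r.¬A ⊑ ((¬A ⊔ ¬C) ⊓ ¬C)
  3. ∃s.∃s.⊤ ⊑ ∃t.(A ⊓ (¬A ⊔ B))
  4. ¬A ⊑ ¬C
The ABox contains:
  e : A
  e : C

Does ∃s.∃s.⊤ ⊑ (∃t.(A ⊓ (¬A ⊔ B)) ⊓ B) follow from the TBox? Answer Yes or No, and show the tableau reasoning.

No

1. ∃s.∃s.⊤ ⊑ (∃t.(A ⊓ (¬A ⊔ B)) ⊓ B)  ⇔  (∃s.∃s.⊤ ⊓ (∀t.(¬A ⊔ (A ⊓ ¬B)) ⊔ ¬B)) unsat w.r.t. T
   apply at x₀: ∃s.∃s.⊤⊑∃t.(A ⊓ (¬A ⊔ B))
   open: L(x₀) ⊇ {A, C, ¬B, ∀r.A, ∃s.∃s.⊤, …} (+ ∃-successors)
2. Hence ∃s.∃s.⊤ ⊑ (∃t.(A ⊓ (¬A ⊔ B)) ⊓ B): not entailed.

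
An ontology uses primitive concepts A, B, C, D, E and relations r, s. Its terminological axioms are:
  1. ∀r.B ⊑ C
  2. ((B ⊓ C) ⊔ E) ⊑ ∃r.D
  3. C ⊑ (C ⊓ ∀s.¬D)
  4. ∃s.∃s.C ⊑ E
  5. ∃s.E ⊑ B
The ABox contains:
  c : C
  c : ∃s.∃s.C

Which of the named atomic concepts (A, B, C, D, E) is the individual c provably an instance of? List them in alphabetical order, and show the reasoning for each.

1. c : A?  L(c) = {C, ∃s.∃s.C} ∪ {¬A}
   apply at c: C⊑(C ⊓ ∀s.¬D); ∃s.∃s.C⊑E
   open: L(c) ⊇ {C, E, ¬A, ∀s.¬D, ∀s.¬E, …} (+ ∃-successors) — c ∉ A possible
2. c : B?  L(c) = {C, ∃s.∃s.C} ∪ {¬B}
   apply at c: C⊑(C ⊓ ∀s.¬D); ∃s.∃s.C⊑E
   open: L(c) ⊇ {C, E, ¬B, ∀s.¬D, ∀s.¬E, …} (+ ∃-successors) — c ∉ B possible
3. c : C?  L(c) = {C, ∃s.∃s.C} ∪ {¬C}
   clash {C, ¬C} at c — c ∈ C
4. c : D?  L(c) = {C, ∃s.∃s.C} ∪ {¬D}
   apply at c: C⊑(C ⊓ ∀s.¬D); ∃s.∃s.C⊑E
   open: L(c) ⊇ {C, E, ¬D, ∀s.¬D, ∀s.¬E, …} (+ ∃-successors) — c ∉ D possible
5. c : E?  L(c) = {C, ∃s.∃s.C} ∪ {¬E}
   clash {E, ¬E} at c — c ∈ E
6. Entailed for c: {C, E}

{C, E}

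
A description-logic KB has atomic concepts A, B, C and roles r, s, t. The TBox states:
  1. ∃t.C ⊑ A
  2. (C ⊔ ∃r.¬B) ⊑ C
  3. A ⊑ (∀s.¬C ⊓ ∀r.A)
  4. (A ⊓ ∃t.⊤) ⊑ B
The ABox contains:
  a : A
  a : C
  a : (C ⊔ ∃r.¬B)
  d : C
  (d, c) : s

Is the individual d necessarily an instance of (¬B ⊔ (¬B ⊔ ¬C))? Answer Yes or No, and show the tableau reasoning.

1. d : (¬B ⊔ (¬B ⊔ ¬C))?  L(d) = {C} ∪ {(B ⊓ (B ⊓ C))}
   open: L(d) ⊇ {B, C, ¬A, ∀t.¬C} — d ∉ (¬B ⊔ (¬B ⊔ ¬C)) possible
2. Hence d : (¬B ⊔ (¬B ⊔ ¬C)): not entailed.

No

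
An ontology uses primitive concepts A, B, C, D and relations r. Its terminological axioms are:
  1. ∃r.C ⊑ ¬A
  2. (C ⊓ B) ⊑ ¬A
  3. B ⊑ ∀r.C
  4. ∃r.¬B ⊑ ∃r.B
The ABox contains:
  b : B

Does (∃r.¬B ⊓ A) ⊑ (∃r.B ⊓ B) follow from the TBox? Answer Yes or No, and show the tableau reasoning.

No

1. (∃r.¬B ⊓ A) ⊑ (∃r.B ⊓ B)  ⇔  ((∃r.¬B ⊓ A) ⊓ (∀r.¬B ⊔ ¬B)) unsat w.r.t. T
   apply at x₀: ∃r.¬B⊑∃r.B
   open: L(x₀) ⊇ {A, ¬B, ∀r.¬C, ∃r.B, ∃r.¬B} (+ ∃-successors)
2. Hence (∃r.¬B ⊓ A) ⊑ (∃r.B ⊓ B): not entailed.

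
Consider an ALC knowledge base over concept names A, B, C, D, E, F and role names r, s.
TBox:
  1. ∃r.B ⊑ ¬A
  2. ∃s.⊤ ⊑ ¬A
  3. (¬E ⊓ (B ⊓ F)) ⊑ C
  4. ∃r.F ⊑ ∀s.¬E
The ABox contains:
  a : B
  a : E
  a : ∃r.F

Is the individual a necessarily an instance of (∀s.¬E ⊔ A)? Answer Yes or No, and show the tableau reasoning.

1. a : (∀s.¬E ⊔ A)?  L(a) = {B, E, ∃r.F} ∪ {(∃s.E ⊓ ¬A)}
   clash {E, ¬E} at an ∃-successor — a ∈ (∀s.¬E ⊔ A)
2. Hence a : (∀s.¬E ⊔ A): entailed.

Yes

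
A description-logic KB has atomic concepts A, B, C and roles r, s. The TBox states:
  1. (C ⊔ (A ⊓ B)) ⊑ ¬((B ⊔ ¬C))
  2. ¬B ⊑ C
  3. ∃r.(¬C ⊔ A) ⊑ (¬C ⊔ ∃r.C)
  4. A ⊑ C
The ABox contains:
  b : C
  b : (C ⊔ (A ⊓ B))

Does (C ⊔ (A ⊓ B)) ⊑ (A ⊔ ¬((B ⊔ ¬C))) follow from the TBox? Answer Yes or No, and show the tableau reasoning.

Yes

1. (C ⊔ (A ⊓ B)) ⊑ (A ⊔ ¬((B ⊔ ¬C)))  ⇔  ((C ⊔ (A ⊓ B)) ⊓ (¬A ⊓ (B ⊔ ¬C))) unsat w.r.t. T
   all branches close; clash {C, ¬C} at x₀
2. Hence (C ⊔ (A ⊓ B)) ⊑ (A ⊔ ¬((B ⊔ ¬C))): entailed.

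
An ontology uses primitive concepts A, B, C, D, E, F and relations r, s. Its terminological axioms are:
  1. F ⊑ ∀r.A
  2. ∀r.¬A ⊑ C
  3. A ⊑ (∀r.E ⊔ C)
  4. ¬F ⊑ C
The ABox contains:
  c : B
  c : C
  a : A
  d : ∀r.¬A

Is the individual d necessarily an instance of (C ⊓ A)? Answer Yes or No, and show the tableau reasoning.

No

1. d : (C ⊓ A)?  L(d) = {∀r.¬A} ∪ {(¬C ⊔ ¬A)}
   apply at d: ∀r.¬A⊑C
   open: L(d) ⊇ {C, F, ¬A, ∀r.A, ∀r.¬A} — d ∉ (C ⊓ A) possible
2. Hence d : (C ⊓ A): not entailed.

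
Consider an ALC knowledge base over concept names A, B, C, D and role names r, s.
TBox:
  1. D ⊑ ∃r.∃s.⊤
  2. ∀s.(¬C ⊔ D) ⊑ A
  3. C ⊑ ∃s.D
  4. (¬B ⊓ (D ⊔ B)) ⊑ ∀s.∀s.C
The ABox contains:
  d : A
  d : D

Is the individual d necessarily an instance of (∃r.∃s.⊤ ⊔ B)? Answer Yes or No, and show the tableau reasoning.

Yes

1. d : (∃r.∃s.⊤ ⊔ B)?  L(d) = {A, D} ∪ {(∀r.∀s.⊥ ⊓ ¬B)}
   clash ⊥ at an ∃-successor — d ∈ (∃r.∃s.⊤ ⊔ B)
2. Hence d : (∃r.∃s.⊤ ⊔ B): entailed.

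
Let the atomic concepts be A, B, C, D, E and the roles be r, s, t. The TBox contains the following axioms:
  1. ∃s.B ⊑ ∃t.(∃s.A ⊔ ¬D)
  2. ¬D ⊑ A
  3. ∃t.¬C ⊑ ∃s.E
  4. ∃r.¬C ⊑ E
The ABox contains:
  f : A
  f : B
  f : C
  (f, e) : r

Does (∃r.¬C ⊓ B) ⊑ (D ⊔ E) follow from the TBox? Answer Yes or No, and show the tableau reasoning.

1. (∃r.¬C ⊓ B) ⊑ (D ⊔ E)  ⇔  ((∃r.¬C ⊓ B) ⊓ (¬D ⊓ ¬E)) unsat w.r.t. T
   all branches close; clash {E, ¬E} at x₀
2. Hence (∃r.¬C ⊓ B) ⊑ (D ⊔ E): entailed.

Yes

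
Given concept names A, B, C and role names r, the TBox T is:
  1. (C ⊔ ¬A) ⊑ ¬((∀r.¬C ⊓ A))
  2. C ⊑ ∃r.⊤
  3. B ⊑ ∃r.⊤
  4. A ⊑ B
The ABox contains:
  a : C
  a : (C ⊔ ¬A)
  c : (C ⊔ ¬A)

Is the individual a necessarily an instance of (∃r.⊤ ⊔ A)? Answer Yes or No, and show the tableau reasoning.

1. a : (∃r.⊤ ⊔ A)?  L(a) = {C, (C ⊔ ¬A)} ∪ {(∀r.⊥ ⊓ ¬A)}
   clash ⊥ at an ∃-successor — a ∈ (∃r.⊤ ⊔ A)
2. Hence a : (∃r.⊤ ⊔ A): entailed.

Yes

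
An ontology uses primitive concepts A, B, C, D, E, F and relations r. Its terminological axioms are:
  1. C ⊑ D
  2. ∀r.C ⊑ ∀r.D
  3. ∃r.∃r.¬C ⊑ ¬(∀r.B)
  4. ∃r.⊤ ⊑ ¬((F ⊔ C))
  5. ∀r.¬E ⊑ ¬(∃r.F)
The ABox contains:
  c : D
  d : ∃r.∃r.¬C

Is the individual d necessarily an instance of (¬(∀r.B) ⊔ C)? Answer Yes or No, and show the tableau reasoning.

1. d : (¬(∀r.B) ⊔ C)?  L(d) = {∃r.∃r.¬C} ∪ {(∀r.B ⊓ ¬C)}
   clash {B, ¬B} at an ∃-successor — d ∈ (¬(∀r.B) ⊔ C)
2. Hence d : (¬(∀r.B) ⊔ C): entailed.

Yes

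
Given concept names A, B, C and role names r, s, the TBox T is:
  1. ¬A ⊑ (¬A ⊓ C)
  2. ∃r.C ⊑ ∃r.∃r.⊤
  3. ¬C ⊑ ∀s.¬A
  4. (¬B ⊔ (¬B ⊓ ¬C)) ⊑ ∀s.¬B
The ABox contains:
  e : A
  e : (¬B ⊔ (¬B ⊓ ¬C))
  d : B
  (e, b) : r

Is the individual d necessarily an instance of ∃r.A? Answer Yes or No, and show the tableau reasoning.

1. d : ∃r.A?  L(d) = {B} ∪ {∀r.¬A}
   open: L(d) ⊇ {A, B, C, ∀r.¬A, ∀r.¬C} — d ∉ ∃r.A possible
2. Hence d : ∃r.A: not entailed.

No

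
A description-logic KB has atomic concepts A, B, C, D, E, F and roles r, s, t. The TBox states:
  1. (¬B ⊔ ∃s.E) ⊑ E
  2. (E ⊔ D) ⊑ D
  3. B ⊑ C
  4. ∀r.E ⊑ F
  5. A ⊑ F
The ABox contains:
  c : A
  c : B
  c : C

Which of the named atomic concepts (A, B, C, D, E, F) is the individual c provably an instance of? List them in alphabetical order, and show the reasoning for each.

1. c : A?  L(c) = {A, B, C} ∪ {¬A}
   clash {A, ¬A} at c — c ∈ A
2. c : B?  L(c) = {A, B, C} ∪ {¬B}
   clash {B, ¬B} at c — c ∈ B
3. c : C?  L(c) = {A, B, C} ∪ {¬C}
   clash {C, ¬C} at c — c ∈ C
4. c : D?  L(c) = {A, B, C} ∪ {¬D}
   apply at c: A⊑F
   open: L(c) ⊇ {A, B, C, F, ¬D, …} — c ∉ D possible
5. c : E?  L(c) = {A, B, C} ∪ {¬E}
   apply at c: A⊑F
   open: L(c) ⊇ {A, B, C, F, ¬D, …} — c ∉ E possible
6. c : F?  L(c) = {A, B, C} ∪ {¬F}
   clash {F, ¬F} at c — c ∈ F
7. Entailed for c: {A, B, C, F}

{A, B, C, F}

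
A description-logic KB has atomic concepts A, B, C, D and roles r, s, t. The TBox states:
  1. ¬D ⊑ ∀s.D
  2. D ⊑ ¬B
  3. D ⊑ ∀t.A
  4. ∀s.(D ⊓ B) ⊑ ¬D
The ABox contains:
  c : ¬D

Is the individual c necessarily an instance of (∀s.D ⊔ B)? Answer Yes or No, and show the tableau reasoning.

Yes

1. c : (∀s.D ⊔ B)?  L(c) = {¬D} ∪ {(∃s.¬D ⊓ ¬B)}
   clash {D, ¬D} at an ∃-successor — c ∈ (∀s.D ⊔ B)
2. Hence c : (∀s.D ⊔ B): entailed.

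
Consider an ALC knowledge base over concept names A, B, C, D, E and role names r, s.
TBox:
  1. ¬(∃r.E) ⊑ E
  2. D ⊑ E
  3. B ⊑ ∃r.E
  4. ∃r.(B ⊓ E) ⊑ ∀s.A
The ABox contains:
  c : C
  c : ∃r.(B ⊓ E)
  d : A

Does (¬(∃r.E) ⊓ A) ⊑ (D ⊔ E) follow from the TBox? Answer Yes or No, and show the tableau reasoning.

1. (¬(∃r.E) ⊓ A) ⊑ (D ⊔ E)  ⇔  ((∀r.¬E ⊓ A) ⊓ (¬D ⊓ ¬E)) unsat w.r.t. T
   all branches close; clash {E, ¬E} at an ∃-successor
2. Hence (¬(∃r.E) ⊓ A) ⊑ (D ⊔ E): entailed.

Yes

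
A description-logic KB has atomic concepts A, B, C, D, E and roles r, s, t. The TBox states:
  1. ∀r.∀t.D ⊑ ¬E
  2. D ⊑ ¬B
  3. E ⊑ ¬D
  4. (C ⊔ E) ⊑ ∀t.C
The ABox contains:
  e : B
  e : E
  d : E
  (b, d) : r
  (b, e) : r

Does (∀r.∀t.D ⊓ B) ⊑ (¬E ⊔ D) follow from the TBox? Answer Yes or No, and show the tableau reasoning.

1. (∀r.∀t.D ⊓ B) ⊑ (¬E ⊔ D)  ⇔  ((∀r.∀t.D ⊓ B) ⊓ (E ⊓ ¬D)) unsat w.r.t. T
   all branches close; clash {E, ¬E} at x₀
2. Hence (∀r.∀t.D ⊓ B) ⊑ (¬E ⊔ D): entailed.

Yes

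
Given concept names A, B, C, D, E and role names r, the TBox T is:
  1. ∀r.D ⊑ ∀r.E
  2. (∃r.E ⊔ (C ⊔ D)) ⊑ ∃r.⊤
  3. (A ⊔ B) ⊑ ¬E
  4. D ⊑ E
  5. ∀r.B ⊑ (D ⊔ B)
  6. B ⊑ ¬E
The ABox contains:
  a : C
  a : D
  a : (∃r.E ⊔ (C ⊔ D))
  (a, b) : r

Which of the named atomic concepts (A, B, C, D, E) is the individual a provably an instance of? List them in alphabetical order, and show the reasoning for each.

{C, D, E}

1. a : A?  L(a) = {C, D, (∃r.E ⊔ (C ⊔ D))} ∪ {¬A}
   apply at a: (∃r.E ⊔ (C ⊔ D))⊑∃r.⊤; D⊑E
   open: L(a) ⊇ {C, D, E, ¬A, ¬B, …} (+ ∃-successors) — a ∉ A possible
2. a : B?  L(a) = {C, D, (∃r.E ⊔ (C ⊔ D))} ∪ {¬B}
   apply at a: (∃r.E ⊔ (C ⊔ D))⊑∃r.⊤; D⊑E
   open: L(a) ⊇ {C, D, E, ¬A, ¬B, …} (+ ∃-successors) — a ∉ B possible
3. a : C?  L(a) = {C, D, (∃r.E ⊔ (C ⊔ D))} ∪ {¬C}
   clash {C, ¬C} at a — a ∈ C
4. a : D?  L(a) = {C, D, (∃r.E ⊔ (C ⊔ D))} ∪ {¬D}
   clash {D, ¬D} at a — a ∈ D
5. a : E?  L(a) = {C, D, (∃r.E ⊔ (C ⊔ D))} ∪ {¬E}
   clash {E, ¬E} at a — a ∈ E
6. Entailed for a: {C, D, E}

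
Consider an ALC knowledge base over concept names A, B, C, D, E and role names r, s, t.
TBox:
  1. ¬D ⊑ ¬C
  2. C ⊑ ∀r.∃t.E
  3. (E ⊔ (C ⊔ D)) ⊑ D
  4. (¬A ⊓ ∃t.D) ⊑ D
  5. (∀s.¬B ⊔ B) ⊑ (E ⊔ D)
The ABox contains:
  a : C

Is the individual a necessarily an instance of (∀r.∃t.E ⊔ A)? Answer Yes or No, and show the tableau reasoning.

1. a : (∀r.∃t.E ⊔ A)?  L(a) = {C} ∪ {(∃r.∀t.¬E ⊓ ¬A)}
   clash {C, ¬C} at a — a ∈ (∀r.∃t.E ⊔ A)
2. Hence a : (∀r.∃t.E ⊔ A): entailed.

Yes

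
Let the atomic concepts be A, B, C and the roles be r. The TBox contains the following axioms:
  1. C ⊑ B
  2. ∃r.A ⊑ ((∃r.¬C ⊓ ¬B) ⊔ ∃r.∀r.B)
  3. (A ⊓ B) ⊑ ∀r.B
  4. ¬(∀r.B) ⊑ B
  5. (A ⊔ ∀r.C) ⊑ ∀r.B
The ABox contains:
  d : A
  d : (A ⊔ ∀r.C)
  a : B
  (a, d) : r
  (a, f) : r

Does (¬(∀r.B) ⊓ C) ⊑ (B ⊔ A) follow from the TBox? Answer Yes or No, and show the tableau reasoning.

Yes

1. (¬(∀r.B) ⊓ C) ⊑ (B ⊔ A)  ⇔  ((∃r.¬B ⊓ C) ⊓ (¬B ⊓ ¬A)) unsat w.r.t. T
   all branches close; clash {B, ¬B} at x₀
2. Hence (¬(∀r.B) ⊓ C) ⊑ (B ⊔ A): entailed.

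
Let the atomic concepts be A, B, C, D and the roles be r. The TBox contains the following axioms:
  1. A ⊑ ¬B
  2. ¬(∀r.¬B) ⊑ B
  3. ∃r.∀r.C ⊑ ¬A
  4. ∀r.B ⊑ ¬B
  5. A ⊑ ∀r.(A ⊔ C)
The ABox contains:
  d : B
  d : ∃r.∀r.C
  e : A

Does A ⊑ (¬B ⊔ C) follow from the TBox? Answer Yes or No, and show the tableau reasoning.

1. A ⊑ (¬B ⊔ C)  ⇔  (A ⊓ (B ⊓ ¬C)) unsat w.r.t. T
   all branches close; clash {B, ¬B} at x₀
2. Hence A ⊑ (¬B ⊔ C): entailed.

Yes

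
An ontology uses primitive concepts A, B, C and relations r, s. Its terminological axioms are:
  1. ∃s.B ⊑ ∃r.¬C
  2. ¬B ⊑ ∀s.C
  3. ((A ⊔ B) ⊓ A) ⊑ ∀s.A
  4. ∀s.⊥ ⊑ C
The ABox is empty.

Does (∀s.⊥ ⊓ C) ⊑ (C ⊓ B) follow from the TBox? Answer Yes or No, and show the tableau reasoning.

1. (∀s.⊥ ⊓ C) ⊑ (C ⊓ B)  ⇔  ((∀s.⊥ ⊓ C) ⊓ (¬C ⊔ ¬B)) unsat w.r.t. T
   open: L(x₀) ⊇ {C, ¬A, ¬B, ∀s.C, ∀s.¬B, …}
2. Hence (∀s.⊥ ⊓ C) ⊑ (C ⊓ B): not entailed.

No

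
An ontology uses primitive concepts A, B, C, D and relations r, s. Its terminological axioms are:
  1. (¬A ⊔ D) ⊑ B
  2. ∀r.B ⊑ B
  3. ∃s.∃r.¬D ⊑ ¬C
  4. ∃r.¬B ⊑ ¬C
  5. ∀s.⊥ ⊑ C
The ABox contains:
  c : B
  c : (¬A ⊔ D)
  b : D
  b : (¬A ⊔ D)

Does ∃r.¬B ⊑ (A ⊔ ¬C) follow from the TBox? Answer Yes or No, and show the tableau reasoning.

1. ∃r.¬B ⊑ (A ⊔ ¬C)  ⇔  (∃r.¬B ⊓ (¬A ⊓ C)) unsat w.r.t. T
   all branches close; clash {C, ¬C} at x₀
2. Hence ∃r.¬B ⊑ (A ⊔ ¬C): entailed.

Yes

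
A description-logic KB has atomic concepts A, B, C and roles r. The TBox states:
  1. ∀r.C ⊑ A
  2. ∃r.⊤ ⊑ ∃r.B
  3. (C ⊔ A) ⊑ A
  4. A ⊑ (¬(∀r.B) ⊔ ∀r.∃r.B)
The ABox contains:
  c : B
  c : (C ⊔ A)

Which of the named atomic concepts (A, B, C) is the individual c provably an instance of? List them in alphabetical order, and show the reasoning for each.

1. c : A?  L(c) = {B, (C ⊔ A)} ∪ {¬A}
   clash {A, ¬A} at c — c ∈ A
2. c : B?  L(c) = {B, (C ⊔ A)} ∪ {¬B}
   clash {B, ¬B} at c — c ∈ B
3. c : C?  L(c) = {B, (C ⊔ A)} ∪ {¬C}
   apply at c: (C ⊔ A)⊑A
   open: L(c) ⊇ {A, B, ¬C, ∀r.∃r.B, ∀r.⊥} — c ∉ C possible
4. Entailed for c: {A, B}

{A, B}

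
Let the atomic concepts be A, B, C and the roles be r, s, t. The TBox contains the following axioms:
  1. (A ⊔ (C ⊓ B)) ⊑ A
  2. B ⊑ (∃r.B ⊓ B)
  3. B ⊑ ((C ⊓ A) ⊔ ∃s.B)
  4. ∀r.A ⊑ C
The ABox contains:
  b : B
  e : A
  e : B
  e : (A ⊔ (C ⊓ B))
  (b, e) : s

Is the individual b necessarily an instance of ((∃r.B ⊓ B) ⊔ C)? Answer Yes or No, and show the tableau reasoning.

1. b : ((∃r.B ⊓ B) ⊔ C)?  L(b) = {B} ∪ {((∀r.¬B ⊔ ¬B) ⊓ ¬C)}
   clash {B, ¬B} at b — b ∈ ((∃r.B ⊓ B) ⊔ C)
2. Hence b : ((∃r.B ⊓ B) ⊔ C): entailed.

Yes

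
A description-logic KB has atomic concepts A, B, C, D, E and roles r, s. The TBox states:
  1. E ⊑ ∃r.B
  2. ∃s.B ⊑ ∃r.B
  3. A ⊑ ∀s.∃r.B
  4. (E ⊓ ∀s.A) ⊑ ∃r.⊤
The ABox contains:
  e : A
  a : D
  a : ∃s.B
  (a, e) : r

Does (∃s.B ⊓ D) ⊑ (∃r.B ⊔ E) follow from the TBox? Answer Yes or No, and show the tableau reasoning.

1. (∃s.B ⊓ D) ⊑ (∃r.B ⊔ E)  ⇔  ((∃s.B ⊓ D) ⊓ (∀r.¬B ⊓ ¬E)) unsat w.r.t. T
   all branches close; clash {B, ¬B} at an ∃-successor
2. Hence (∃s.B ⊓ D) ⊑ (∃r.B ⊔ E): entailed.

Yes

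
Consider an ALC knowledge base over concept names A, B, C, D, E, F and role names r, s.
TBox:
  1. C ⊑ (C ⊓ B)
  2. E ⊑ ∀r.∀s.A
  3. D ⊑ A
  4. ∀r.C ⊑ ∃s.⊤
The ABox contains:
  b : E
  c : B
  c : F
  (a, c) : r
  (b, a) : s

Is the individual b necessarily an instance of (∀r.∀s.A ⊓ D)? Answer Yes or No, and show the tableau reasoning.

No

1. b : (∀r.∀s.A ⊓ D)?  L(b) = {E} ∪ {(∃r.∃s.¬A ⊔ ¬D)}
   apply at b: E⊑∀r.∀s.A
   open: L(b) ⊇ {E, ¬C, ¬D, ∀r.∀s.A, ∃r.¬C} (+ ∃-successors) — b ∉ (∀r.∀s.A ⊓ D) possible
2. Hence b : (∀r.∀s.A ⊓ D): not entailed.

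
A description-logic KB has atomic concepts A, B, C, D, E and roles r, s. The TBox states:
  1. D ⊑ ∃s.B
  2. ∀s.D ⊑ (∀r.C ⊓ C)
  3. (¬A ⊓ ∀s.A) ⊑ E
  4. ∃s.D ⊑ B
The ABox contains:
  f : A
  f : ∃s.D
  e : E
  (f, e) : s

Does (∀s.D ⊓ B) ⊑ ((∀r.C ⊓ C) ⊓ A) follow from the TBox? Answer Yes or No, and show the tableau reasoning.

1. (∀s.D ⊓ B) ⊑ ((∀r.C ⊓ C) ⊓ A)  ⇔  ((∀s.D ⊓ B) ⊓ ((∃r.¬C ⊔ ¬C) ⊔ ¬A)) unsat w.r.t. T
   apply at x₀: ∀s.D⊑(∀r.C ⊓ C)
   open: L(x₀) ⊇ {B, C, ¬A, ¬D, ∀r.C, …} (+ ∃-successors)
2. Hence (∀s.D ⊓ B) ⊑ ((∀r.C ⊓ C) ⊓ A): not entailed.

No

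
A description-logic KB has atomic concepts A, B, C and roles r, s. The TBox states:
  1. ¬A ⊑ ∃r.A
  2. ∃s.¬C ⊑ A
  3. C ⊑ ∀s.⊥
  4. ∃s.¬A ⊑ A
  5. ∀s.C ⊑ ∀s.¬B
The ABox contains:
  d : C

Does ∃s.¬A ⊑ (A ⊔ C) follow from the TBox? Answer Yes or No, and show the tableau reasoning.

Yes

1. ∃s.¬A ⊑ (A ⊔ C)  ⇔  (∃s.¬A ⊓ (¬A ⊓ ¬C)) unsat w.r.t. T
   all branches close; clash {A, ¬A} at x₀
2. Hence ∃s.¬A ⊑ (A ⊔ C): entailed.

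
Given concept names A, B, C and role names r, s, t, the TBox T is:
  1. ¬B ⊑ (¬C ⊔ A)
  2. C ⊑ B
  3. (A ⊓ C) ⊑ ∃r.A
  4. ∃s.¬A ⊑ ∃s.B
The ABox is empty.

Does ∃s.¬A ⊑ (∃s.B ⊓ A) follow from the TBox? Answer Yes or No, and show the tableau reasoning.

No

1. ∃s.¬A ⊑ (∃s.B ⊓ A)  ⇔  (∃s.¬A ⊓ (∀s.¬B ⊔ ¬A)) unsat w.r.t. T
   apply at x₀: ∃s.¬A⊑∃s.B
   open: L(x₀) ⊇ {B, ¬A, ¬C, ∃s.B, ∃s.¬A} (+ ∃-successors)
2. Hence ∃s.¬A ⊑ (∃s.B ⊓ A): not entailed.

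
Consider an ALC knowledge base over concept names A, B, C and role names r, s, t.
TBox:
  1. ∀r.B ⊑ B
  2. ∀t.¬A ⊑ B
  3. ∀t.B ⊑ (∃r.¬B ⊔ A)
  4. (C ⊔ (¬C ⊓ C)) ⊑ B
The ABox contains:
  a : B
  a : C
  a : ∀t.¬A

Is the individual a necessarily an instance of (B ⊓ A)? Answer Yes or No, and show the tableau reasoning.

No

1. a : (B ⊓ A)?  L(a) = {B, C, ∀t.¬A} ∪ {(¬B ⊔ ¬A)}
   open: L(a) ⊇ {B, C, ¬A, ∀t.¬A, ∃t.¬B} (+ ∃-successors) — a ∉ (B ⊓ A) possible
2. Hence a : (B ⊓ A): not entailed.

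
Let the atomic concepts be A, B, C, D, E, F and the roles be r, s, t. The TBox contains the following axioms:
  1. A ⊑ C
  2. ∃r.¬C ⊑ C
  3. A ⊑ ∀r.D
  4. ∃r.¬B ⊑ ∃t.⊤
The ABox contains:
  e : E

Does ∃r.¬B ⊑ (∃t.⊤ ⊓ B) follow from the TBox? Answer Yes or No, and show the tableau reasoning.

1. ∃r.¬B ⊑ (∃t.⊤ ⊓ B)  ⇔  (∃r.¬B ⊓ (∀t.⊥ ⊔ ¬B)) unsat w.r.t. T
   apply at x₀: ∃r.¬B⊑∃t.⊤
   open: L(x₀) ⊇ {¬A, ¬B, ∀r.C, ∃r.¬B, ∃t.⊤} (+ ∃-successors)
2. Hence ∃r.¬B ⊑ (∃t.⊤ ⊓ B): not entailed.

No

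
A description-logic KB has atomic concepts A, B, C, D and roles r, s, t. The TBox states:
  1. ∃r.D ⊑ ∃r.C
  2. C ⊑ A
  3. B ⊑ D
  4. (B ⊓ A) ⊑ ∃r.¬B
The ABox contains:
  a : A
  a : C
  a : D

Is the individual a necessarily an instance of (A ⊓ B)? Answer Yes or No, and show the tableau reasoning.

1. a : (A ⊓ B)?  L(a) = {A, C, D} ∪ {(¬A ⊔ ¬B)}
   open: L(a) ⊇ {A, C, D, ¬B, ∀r.¬D} — a ∉ (A ⊓ B) possible
2. Hence a : (A ⊓ B): not entailed.

No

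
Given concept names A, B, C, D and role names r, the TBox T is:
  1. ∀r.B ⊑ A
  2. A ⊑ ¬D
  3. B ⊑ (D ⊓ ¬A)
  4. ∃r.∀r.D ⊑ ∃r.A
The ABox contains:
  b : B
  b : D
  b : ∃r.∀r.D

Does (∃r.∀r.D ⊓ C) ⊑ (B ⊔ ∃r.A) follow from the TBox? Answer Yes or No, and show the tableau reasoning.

Yes

1. (∃r.∀r.D ⊓ C) ⊑ (B ⊔ ∃r.A)  ⇔  ((∃r.∀r.D ⊓ C) ⊓ (¬B ⊓ ∀r.¬A)) unsat w.r.t. T
   all branches close; clash {A, ¬A} at an ∃-successor
2. Hence (∃r.∀r.D ⊓ C) ⊑ (B ⊔ ∃r.A): entailed.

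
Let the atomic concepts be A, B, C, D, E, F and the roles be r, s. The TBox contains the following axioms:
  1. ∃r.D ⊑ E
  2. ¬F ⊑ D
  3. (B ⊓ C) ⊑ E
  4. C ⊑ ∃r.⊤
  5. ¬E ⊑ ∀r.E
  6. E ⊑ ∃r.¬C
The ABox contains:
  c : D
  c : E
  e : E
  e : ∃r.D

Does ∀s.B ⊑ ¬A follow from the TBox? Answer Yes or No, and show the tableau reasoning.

1. ∀s.B ⊑ ¬A  ⇔  (∀s.B ⊓ A) unsat w.r.t. T
   open: L(x₀) ⊇ {A, E, F, ¬C, ∀s.B, …} (+ ∃-successors)
2. Hence ∀s.B ⊑ ¬A: not entailed.

No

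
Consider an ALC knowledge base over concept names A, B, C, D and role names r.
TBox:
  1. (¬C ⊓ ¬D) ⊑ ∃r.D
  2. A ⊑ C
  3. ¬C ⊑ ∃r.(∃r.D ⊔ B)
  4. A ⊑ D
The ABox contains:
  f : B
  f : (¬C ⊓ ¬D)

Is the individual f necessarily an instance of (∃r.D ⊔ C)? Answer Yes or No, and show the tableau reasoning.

Yes

1. f : (∃r.D ⊔ C)?  L(f) = {B, (¬C ⊓ ¬D)} ∪ {(∀r.¬D ⊓ ¬C)}
   clash {C, ¬C} at f — f ∈ (∃r.D ⊔ C)
2. Hence f : (∃r.D ⊔ C): entailed.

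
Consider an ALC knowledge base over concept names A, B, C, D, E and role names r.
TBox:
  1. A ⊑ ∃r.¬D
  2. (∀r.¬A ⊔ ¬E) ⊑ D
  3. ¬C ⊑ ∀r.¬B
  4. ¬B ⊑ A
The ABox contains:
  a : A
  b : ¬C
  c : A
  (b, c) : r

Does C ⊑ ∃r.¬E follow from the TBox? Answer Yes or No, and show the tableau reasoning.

No

1. C ⊑ ∃r.¬E  ⇔  (C ⊓ ∀r.E) unsat w.r.t. T
   open: L(x₀) ⊇ {B, C, E, ¬A, ∀r.E, …} (+ ∃-successors)
2. Hence C ⊑ ∃r.¬E: not entailed.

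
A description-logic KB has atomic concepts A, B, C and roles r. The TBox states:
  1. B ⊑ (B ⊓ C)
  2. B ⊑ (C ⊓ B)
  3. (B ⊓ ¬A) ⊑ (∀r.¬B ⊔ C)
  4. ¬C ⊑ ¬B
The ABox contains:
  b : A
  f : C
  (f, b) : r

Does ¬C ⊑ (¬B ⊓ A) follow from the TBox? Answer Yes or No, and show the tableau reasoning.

1. ¬C ⊑ (¬B ⊓ A)  ⇔  (¬C ⊓ (B ⊔ ¬A)) unsat w.r.t. T
   apply at x₀: ¬C⊑¬B
   open: L(x₀) ⊇ {¬A, ¬B, ¬C}
2. Hence ¬C ⊑ (¬B ⊓ A): not entailed.

No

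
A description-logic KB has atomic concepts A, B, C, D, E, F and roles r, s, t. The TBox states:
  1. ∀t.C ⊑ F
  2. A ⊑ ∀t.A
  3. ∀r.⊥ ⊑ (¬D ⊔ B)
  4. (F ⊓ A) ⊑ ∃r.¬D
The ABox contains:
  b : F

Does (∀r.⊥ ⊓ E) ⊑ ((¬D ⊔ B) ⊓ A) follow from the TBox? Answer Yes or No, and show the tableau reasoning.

No

1. (∀r.⊥ ⊓ E) ⊑ ((¬D ⊔ B) ⊓ A)  ⇔  ((∀r.⊥ ⊓ E) ⊓ ((D ⊓ ¬B) ⊔ ¬A)) unsat w.r.t. T
   apply at x₀: ∀r.⊥⊑(¬D ⊔ B)
   open: L(x₀) ⊇ {E, ¬A, ¬D, ∀r.⊥, ∃t.¬C} (+ ∃-successors)
2. Hence (∀r.⊥ ⊓ E) ⊑ ((¬D ⊔ B) ⊓ A): not entailed.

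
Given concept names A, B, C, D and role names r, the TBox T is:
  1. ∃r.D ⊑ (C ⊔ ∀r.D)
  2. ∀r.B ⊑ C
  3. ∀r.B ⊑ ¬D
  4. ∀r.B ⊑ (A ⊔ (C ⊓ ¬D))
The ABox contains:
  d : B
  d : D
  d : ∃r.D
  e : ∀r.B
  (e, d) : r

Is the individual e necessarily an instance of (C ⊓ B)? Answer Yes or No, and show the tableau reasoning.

1. e : (C ⊓ B)?  L(e) = {∀r.B} ∪ {(¬C ⊔ ¬B)}
   apply at e: ∀r.B⊑C; ∀r.B⊑¬D; ∀r.B⊑(A ⊔ (C ⊓ ¬D))
   open: L(e) ⊇ {A, C, ¬B, ¬D, ∀r.B} — e ∉ (C ⊓ B) possible
2. Hence e : (C ⊓ B): not entailed.

No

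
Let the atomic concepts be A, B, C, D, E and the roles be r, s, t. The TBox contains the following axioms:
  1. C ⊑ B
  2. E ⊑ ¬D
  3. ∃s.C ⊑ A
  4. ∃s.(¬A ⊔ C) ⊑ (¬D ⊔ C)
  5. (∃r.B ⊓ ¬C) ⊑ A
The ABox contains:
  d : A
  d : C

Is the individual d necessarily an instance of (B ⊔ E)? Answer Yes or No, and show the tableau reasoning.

Yes

1. d : (B ⊔ E)?  L(d) = {A, C} ∪ {(¬B ⊓ ¬E)}
   clash {B, ¬B} at d — d ∈ (B ⊔ E)
2. Hence d : (B ⊔ E): entailed.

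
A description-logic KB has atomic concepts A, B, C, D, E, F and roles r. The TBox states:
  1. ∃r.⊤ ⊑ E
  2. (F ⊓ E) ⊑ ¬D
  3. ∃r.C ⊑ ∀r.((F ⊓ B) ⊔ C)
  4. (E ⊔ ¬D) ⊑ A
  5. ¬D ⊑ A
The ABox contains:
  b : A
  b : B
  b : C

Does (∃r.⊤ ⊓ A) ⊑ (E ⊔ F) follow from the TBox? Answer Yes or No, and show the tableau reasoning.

Yes

1. (∃r.⊤ ⊓ A) ⊑ (E ⊔ F)  ⇔  ((∃r.⊤ ⊓ A) ⊓ (¬E ⊓ ¬F)) unsat w.r.t. T
   all branches close; clash {E, ¬E} at x₀
2. Hence (∃r.⊤ ⊓ A) ⊑ (E ⊔ F): entailed.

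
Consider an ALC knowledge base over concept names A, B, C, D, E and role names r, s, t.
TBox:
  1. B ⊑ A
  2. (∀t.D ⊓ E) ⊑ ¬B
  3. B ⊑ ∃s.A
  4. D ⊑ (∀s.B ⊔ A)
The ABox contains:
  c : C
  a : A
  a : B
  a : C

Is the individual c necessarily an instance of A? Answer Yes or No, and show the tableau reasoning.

No

1. c : A?  L(c) = {C} ∪ {¬A}
   open: L(c) ⊇ {C, ¬A, ¬B, ¬D} — c ∉ A possible
2. Hence c : A: not entailed.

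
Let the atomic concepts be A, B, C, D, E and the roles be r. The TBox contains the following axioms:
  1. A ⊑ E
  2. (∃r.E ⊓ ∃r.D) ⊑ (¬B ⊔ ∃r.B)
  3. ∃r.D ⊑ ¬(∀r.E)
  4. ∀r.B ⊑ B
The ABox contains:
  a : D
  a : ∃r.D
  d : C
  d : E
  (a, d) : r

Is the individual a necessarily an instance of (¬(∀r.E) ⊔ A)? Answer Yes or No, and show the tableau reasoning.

1. a : (¬(∀r.E) ⊔ A)?  L(a) = {D, ∃r.D} ∪ {(∀r.E ⊓ ¬A)}
   clash {E, ¬E} at an ∃-successor — a ∈ (¬(∀r.E) ⊔ A)
2. Hence a : (¬(∀r.E) ⊔ A): entailed.

Yes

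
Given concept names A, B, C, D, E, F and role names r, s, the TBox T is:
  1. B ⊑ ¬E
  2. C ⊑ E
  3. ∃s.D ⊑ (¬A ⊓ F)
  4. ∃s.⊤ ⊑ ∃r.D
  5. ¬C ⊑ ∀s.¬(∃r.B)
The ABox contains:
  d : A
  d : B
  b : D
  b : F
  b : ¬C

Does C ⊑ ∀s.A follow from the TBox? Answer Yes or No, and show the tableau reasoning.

No

1. C ⊑ ∀s.A  ⇔  (C ⊓ ∃s.¬A) unsat w.r.t. T
   apply at x₀: C⊑E
   open: L(x₀) ⊇ {C, E, ¬B, ∀s.¬D, ∃r.D, …} (+ ∃-successors)
2. Hence C ⊑ ∀s.A: not entailed.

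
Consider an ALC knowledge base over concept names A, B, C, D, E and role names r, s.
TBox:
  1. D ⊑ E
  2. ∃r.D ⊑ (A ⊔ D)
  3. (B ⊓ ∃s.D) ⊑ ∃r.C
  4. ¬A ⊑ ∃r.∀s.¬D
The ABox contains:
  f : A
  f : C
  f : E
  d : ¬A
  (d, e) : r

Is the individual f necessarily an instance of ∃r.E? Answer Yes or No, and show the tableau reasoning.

No

1. f : ∃r.E?  L(f) = {A, C, E} ∪ {∀r.¬E}
   open: L(f) ⊇ {A, C, E, ¬B, ∀r.¬D, …} — f ∉ ∃r.E possible
2. Hence f : ∃r.E: not entailed.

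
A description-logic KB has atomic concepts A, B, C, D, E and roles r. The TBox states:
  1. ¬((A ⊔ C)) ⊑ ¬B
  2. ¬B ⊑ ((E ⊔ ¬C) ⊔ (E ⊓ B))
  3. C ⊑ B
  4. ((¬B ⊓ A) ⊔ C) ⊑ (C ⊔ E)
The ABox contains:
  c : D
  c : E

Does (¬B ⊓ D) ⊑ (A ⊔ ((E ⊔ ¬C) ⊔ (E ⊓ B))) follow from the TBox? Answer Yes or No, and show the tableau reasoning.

1. (¬B ⊓ D) ⊑ (A ⊔ ((E ⊔ ¬C) ⊔ (E ⊓ B)))  ⇔  ((¬B ⊓ D) ⊓ (¬A ⊓ ((¬E ⊓ C) ⊓ (¬E ⊔ ¬B)))) unsat w.r.t. T
   all branches close; clash {B, ¬B} at x₀
2. Hence (¬B ⊓ D) ⊑ (A ⊔ ((E ⊔ ¬C) ⊔ (E ⊓ B))): entailed.

Yes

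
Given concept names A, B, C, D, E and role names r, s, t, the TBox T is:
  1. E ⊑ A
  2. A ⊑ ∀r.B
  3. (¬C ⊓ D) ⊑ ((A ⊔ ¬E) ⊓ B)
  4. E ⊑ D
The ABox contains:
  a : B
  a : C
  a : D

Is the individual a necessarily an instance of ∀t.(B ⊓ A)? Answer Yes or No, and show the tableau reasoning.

No

1. a : ∀t.(B ⊓ A)?  L(a) = {B, C, D} ∪ {∃t.(¬B ⊔ ¬A)}
   open: L(a) ⊇ {B, C, D, ¬A, ¬E, …} (+ ∃-successors) — a ∉ ∀t.(B ⊓ A) possible
2. Hence a : ∀t.(B ⊓ A): not entailed.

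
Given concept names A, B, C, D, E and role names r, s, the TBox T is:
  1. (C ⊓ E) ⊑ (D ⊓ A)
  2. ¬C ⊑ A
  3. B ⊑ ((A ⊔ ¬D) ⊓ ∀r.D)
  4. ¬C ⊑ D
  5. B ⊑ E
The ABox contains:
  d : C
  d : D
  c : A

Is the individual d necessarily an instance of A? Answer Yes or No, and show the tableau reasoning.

1. d : A?  L(d) = {C, D} ∪ {¬A}
   open: L(d) ⊇ {C, D, ¬A, ¬B, ¬E} — d ∉ A possible
2. Hence d : A: not entailed.

No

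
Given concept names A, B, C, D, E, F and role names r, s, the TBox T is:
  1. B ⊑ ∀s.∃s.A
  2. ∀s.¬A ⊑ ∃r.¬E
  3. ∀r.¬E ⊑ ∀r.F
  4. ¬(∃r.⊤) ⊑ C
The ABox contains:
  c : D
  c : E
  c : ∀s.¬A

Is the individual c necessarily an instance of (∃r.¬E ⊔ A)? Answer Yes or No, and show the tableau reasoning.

Yes

1. c : (∃r.¬E ⊔ A)?  L(c) = {D, E, ∀s.¬A} ∪ {(∀r.E ⊓ ¬A)}
   clash {E, ¬E} at an ∃-successor — c ∈ (∃r.¬E ⊔ A)
2. Hence c : (∃r.¬E ⊔ A): entailed.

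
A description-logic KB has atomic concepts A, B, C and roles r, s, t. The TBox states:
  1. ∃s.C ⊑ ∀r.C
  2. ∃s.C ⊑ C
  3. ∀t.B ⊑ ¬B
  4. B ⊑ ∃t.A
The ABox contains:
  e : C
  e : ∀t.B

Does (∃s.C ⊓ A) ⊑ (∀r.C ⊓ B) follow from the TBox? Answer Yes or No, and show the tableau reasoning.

1. (∃s.C ⊓ A) ⊑ (∀r.C ⊓ B)  ⇔  ((∃s.C ⊓ A) ⊓ (∃r.¬C ⊔ ¬B)) unsat w.r.t. T
   apply at x₀: ∃s.C⊑∀r.C; ∃s.C⊑C
   open: L(x₀) ⊇ {A, C, ¬B, ∀r.C, ∃s.C} (+ ∃-successors)
2. Hence (∃s.C ⊓ A) ⊑ (∀r.C ⊓ B): not entailed.

No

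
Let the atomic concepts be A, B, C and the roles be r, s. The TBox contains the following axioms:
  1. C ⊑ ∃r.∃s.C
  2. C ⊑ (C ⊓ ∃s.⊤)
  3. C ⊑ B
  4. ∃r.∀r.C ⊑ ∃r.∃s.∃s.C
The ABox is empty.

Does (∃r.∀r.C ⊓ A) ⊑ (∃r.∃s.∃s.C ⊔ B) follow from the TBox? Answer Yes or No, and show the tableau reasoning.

Yes

1. (∃r.∀r.C ⊓ A) ⊑ (∃r.∃s.∃s.C ⊔ B)  ⇔  ((∃r.∀r.C ⊓ A) ⊓ (∀r.∀s.∀s.¬C ⊓ ¬B)) unsat w.r.t. T
   all branches close; clash {B, ¬B} at x₀
2. Hence (∃r.∀r.C ⊓ A) ⊑ (∃r.∃s.∃s.C ⊔ B): entailed.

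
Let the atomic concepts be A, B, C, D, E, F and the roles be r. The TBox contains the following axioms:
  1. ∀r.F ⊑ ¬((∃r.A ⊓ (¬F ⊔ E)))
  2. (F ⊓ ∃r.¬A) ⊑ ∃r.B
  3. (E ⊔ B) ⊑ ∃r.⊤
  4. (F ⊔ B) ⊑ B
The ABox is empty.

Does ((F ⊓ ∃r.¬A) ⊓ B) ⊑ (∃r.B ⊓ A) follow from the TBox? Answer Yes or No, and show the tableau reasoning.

No

1. ((F ⊓ ∃r.¬A) ⊓ B) ⊑ (∃r.B ⊓ A)  ⇔  (((F ⊓ ∃r.¬A) ⊓ B) ⊓ (∀r.¬B ⊔ ¬A)) unsat w.r.t. T
   apply at x₀: (F ⊓ ∃r.¬A)⊑∃r.B
   open: L(x₀) ⊇ {B, F, ¬A, ∃r.B, ∃r.¬A, …} (+ ∃-successors)
2. Hence ((F ⊓ ∃r.¬A) ⊓ B) ⊑ (∃r.B ⊓ A): not entailed.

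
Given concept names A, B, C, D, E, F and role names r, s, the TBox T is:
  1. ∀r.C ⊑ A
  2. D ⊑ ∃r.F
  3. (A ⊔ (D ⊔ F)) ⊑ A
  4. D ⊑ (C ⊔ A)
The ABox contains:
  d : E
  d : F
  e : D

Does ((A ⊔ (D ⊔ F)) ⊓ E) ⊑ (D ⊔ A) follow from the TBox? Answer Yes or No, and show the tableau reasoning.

1. ((A ⊔ (D ⊔ F)) ⊓ E) ⊑ (D ⊔ A)  ⇔  (((A ⊔ (D ⊔ F)) ⊓ E) ⊓ (¬D ⊓ ¬A)) unsat w.r.t. T
   all branches close; clash {A, ¬A} at x₀
2. Hence ((A ⊔ (D ⊔ F)) ⊓ E) ⊑ (D ⊔ A): entailed.

Yes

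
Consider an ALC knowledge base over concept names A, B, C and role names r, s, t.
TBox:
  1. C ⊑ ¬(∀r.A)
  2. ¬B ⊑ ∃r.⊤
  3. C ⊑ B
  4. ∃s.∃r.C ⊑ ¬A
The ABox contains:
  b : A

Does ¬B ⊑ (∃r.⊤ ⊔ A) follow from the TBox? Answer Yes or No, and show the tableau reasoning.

1. ¬B ⊑ (∃r.⊤ ⊔ A)  ⇔  (¬B ⊓ (∀r.⊥ ⊓ ¬A)) unsat w.r.t. T
   all branches close; clash {B, ¬B} at x₀
2. Hence ¬B ⊑ (∃r.⊤ ⊔ A): entailed.

Yes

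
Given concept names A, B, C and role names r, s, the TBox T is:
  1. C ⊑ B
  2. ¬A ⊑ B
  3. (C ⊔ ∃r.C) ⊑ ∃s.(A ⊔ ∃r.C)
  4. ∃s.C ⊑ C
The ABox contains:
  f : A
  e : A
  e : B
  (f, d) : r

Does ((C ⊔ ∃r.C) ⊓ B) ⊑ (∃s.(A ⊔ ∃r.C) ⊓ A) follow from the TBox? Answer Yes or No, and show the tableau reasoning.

No

1. ((C ⊔ ∃r.C) ⊓ B) ⊑ (∃s.(A ⊔ ∃r.C) ⊓ A)  ⇔  (((C ⊔ ∃r.C) ⊓ B) ⊓ (∀s.(¬A ⊓ ∀r.¬C) ⊔ ¬A)) unsat w.r.t. T
   apply at x₀: (C ⊔ ∃r.C)⊑∃s.(A ⊔ ∃r.C)
   open: L(x₀) ⊇ {B, C, ¬A, ∃s.(A ⊔ ∃r.C)} (+ ∃-successors)
2. Hence ((C ⊔ ∃r.C) ⊓ B) ⊑ (∃s.(A ⊔ ∃r.C) ⊓ A): not entailed.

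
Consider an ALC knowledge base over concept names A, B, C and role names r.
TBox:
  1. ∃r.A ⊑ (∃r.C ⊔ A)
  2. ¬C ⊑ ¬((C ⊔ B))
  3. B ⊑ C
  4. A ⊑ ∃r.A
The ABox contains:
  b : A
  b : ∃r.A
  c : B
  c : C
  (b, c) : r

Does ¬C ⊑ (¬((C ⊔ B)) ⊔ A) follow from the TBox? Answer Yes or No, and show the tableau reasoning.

1. ¬C ⊑ (¬((C ⊔ B)) ⊔ A)  ⇔  (¬C ⊓ ((C ⊔ B) ⊓ ¬A)) unsat w.r.t. T
   all branches close; clash {C, ¬C} at x₀
2. Hence ¬C ⊑ (¬((C ⊔ B)) ⊔ A): entailed.

Yes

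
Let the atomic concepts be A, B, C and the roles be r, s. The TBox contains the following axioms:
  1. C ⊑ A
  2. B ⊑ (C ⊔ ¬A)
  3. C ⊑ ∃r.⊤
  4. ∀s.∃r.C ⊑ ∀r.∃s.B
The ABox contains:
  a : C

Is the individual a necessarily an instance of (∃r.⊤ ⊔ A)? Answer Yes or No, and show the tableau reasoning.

1. a : (∃r.⊤ ⊔ A)?  L(a) = {C} ∪ {(∀r.⊥ ⊓ ¬A)}
   clash {A, ¬A} at a — a ∈ (∃r.⊤ ⊔ A)
2. Hence a : (∃r.⊤ ⊔ A): entailed.

Yes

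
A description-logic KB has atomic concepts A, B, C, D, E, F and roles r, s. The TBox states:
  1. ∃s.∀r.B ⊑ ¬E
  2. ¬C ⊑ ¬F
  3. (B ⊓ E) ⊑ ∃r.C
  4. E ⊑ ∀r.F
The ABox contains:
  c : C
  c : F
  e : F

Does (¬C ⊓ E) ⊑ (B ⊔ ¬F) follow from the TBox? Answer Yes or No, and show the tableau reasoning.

Yes

1. (¬C ⊓ E) ⊑ (B ⊔ ¬F)  ⇔  ((¬C ⊓ E) ⊓ (¬B ⊓ F)) unsat w.r.t. T
   all branches close; clash {F, ¬F} at x₀
2. Hence (¬C ⊓ E) ⊑ (B ⊔ ¬F): entailed.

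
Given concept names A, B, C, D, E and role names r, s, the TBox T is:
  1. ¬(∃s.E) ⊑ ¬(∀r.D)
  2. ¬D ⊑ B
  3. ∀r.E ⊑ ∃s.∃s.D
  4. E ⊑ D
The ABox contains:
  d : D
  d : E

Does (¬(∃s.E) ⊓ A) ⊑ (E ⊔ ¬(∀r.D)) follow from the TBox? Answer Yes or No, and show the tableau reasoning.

Yes

1. (¬(∃s.E) ⊓ A) ⊑ (E ⊔ ¬(∀r.D))  ⇔  ((∀s.¬E ⊓ A) ⊓ (¬E ⊓ ∀r.D)) unsat w.r.t. T
   all branches close; clash {D, ¬D} at an ∃-successor
2. Hence (¬(∃s.E) ⊓ A) ⊑ (E ⊔ ¬(∀r.D)): entailed.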